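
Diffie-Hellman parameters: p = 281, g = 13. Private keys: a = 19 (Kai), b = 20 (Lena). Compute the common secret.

222

Kai sends A = g^a mod p = 13^19 mod 281.
13^1 ≡ 13 (mod 281)
13^2 = (13^1)^2 ≡ 13^2 = 169 ≡ 169 (mod 281)
13^4 = (13^2)^2 ≡ 169^2 = 28561 ≡ 180 (mod 281)
13^8 = (13^4)^2 ≡ 180^2 = 32400 ≡ 85 (mod 281)
13^16 = (13^8)^2 ≡ 85^2 = 7225 ≡ 200 (mod 281)
13^19 = 13^16 · 13^2 · 13^1 ≡ 200 · 169 · 13 ≡ 197 (mod 281).
So A = 197. Lena then computes K = A^b mod p = 197^20 mod 281.
197^1 ≡ 197 (mod 281)
197^2 = (197^1)^2 ≡ 197^2 = 38809 ≡ 31 (mod 281)
197^4 = (197^2)^2 ≡ 31^2 = 961 ≡ 118 (mod 281)
197^8 = (197^4)^2 ≡ 118^2 = 13924 ≡ 155 (mod 281)
197^16 = (197^8)^2 ≡ 155^2 = 24025 ≡ 140 (mod 281)
197^20 = 197^16 · 197^4 ≡ 140 · 118 ≡ 222 (mod 281).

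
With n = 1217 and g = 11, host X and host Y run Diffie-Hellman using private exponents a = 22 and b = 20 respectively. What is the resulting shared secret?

Host Y sends B = g^b mod n = 11^20 mod 1217.
11^1 ≡ 11 (mod 1217)
11^2 = (11^1)^2 ≡ 11^2 = 121 ≡ 121 (mod 1217)
11^4 = (11^2)^2 ≡ 121^2 = 14641 ≡ 37 (mod 1217)
11^8 = (11^4)^2 ≡ 37^2 = 1369 ≡ 152 (mod 1217)
11^16 = (11^8)^2 ≡ 152^2 = 23104 ≡ 1198 (mod 1217)
11^20 = 11^16 · 11^4 ≡ 1198 · 37 ≡ 514 (mod 1217).
So B = 514. Host X then computes K = B^a mod n = 514^22 mod 1217.
514^1 ≡ 514 (mod 1217)
514^2 = (514^1)^2 ≡ 514^2 = 264196 ≡ 107 (mod 1217)
514^4 = (514^2)^2 ≡ 107^2 = 11449 ≡ 496 (mod 1217)
514^8 = (514^4)^2 ≡ 496^2 = 246016 ≡ 182 (mod 1217)
514^16 = (514^8)^2 ≡ 182^2 = 33124 ≡ 265 (mod 1217)
514^22 = 514^16 · 514^4 · 514^2 ≡ 265 · 496 · 107 ≡ 428 (mod 1217).

428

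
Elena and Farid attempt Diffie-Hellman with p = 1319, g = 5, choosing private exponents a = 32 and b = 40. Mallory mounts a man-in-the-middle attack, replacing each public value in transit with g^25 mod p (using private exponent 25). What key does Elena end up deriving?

491

Elena receives Mallory's public value M = 5^25 mod 1319 instead of the honest one.
5^1 ≡ 5 (mod 1319)
5^2 = (5^1)^2 ≡ 5^2 = 25 ≡ 25 (mod 1319)
5^4 = (5^2)^2 ≡ 25^2 = 625 ≡ 625 (mod 1319)
5^8 = (5^4)^2 ≡ 625^2 = 390625 ≡ 201 (mod 1319)
5^16 = (5^8)^2 ≡ 201^2 = 40401 ≡ 831 (mod 1319)
5^25 = 5^16 · 5^8 · 5^1 ≡ 831 · 201 · 5 ≡ 228 (mod 1319).
So M = 228. Elena computes K = M^32 mod 1319.
228^1 ≡ 228 (mod 1319)
228^2 = (228^1)^2 ≡ 228^2 = 51984 ≡ 543 (mod 1319)
228^4 = (228^2)^2 ≡ 543^2 = 294849 ≡ 712 (mod 1319)
228^8 = (228^4)^2 ≡ 712^2 = 506944 ≡ 448 (mod 1319)
228^16 = (228^8)^2 ≡ 448^2 = 200704 ≡ 216 (mod 1319)
228^32 = (228^16)^2 ≡ 216^2 = 46656 ≡ 491 (mod 1319)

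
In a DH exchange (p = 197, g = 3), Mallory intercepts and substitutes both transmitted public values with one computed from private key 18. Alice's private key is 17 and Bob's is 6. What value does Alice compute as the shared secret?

65

Alice receives Mallory's public value M = 3^18 mod 197 instead of the honest one.
3^1 ≡ 3 (mod 197)
3^2 = (3^1)^2 ≡ 3^2 = 9 ≡ 9 (mod 197)
3^4 = (3^2)^2 ≡ 9^2 = 81 ≡ 81 (mod 197)
3^8 = (3^4)^2 ≡ 81^2 = 6561 ≡ 60 (mod 197)
3^16 = (3^8)^2 ≡ 60^2 = 3600 ≡ 54 (mod 197)
3^18 = 3^16 · 3^2 ≡ 54 · 9 ≡ 92 (mod 197).
So M = 92. Alice computes K = M^17 mod 197.
92^1 ≡ 92 (mod 197)
92^2 = (92^1)^2 ≡ 92^2 = 8464 ≡ 190 (mod 197)
92^4 = (92^2)^2 ≡ 190^2 = 36100 ≡ 49 (mod 197)
92^8 = (92^4)^2 ≡ 49^2 = 2401 ≡ 37 (mod 197)
92^16 = (92^8)^2 ≡ 37^2 = 1369 ≡ 187 (mod 197)
92^17 = 92^16 · 92^1 ≡ 187 · 92 ≡ 65 (mod 197).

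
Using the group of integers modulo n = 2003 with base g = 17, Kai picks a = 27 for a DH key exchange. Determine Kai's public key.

Public value = 17^27 mod 2003.
17^1 ≡ 17 (mod 2003)
17^2 = (17^1)^2 ≡ 17^2 = 289 ≡ 289 (mod 2003)
17^4 = (17^2)^2 ≡ 289^2 = 83521 ≡ 1398 (mod 2003)
17^8 = (17^4)^2 ≡ 1398^2 = 1954404 ≡ 1479 (mod 2003)
17^16 = (17^8)^2 ≡ 1479^2 = 2187441 ≡ 165 (mod 2003)
17^27 = 17^16 · 17^8 · 17^2 · 17^1 ≡ 165 · 1479 · 289 · 17 ≡ 233 (mod 2003).

233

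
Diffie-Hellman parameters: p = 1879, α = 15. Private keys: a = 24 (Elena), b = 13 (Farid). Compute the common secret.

Elena sends A = α^a mod p = 15^24 mod 1879.
15^1 ≡ 15 (mod 1879)
15^2 = (15^1)^2 ≡ 15^2 = 225 ≡ 225 (mod 1879)
15^4 = (15^2)^2 ≡ 225^2 = 50625 ≡ 1771 (mod 1879)
15^8 = (15^4)^2 ≡ 1771^2 = 3136441 ≡ 390 (mod 1879)
15^16 = (15^8)^2 ≡ 390^2 = 152100 ≡ 1780 (mod 1879)
15^24 = 15^16 · 15^8 ≡ 1780 · 390 ≡ 849 (mod 1879).
So A = 849. Farid then computes K = A^b mod p = 849^13 mod 1879.
849^1 ≡ 849 (mod 1879)
849^2 = (849^1)^2 ≡ 849^2 = 720801 ≡ 1144 (mod 1879)
849^4 = (849^2)^2 ≡ 1144^2 = 1308736 ≡ 952 (mod 1879)
849^8 = (849^4)^2 ≡ 952^2 = 906304 ≡ 626 (mod 1879)
849^13 = 849^8 · 849^4 · 849^1 ≡ 626 · 952 · 849 ≡ 1160 (mod 1879).

1160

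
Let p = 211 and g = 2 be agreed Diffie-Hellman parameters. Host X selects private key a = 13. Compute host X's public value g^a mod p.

174

Public value = 2^13 mod 211.
2^1 ≡ 2 (mod 211)
2^2 = (2^1)^2 ≡ 2^2 = 4 ≡ 4 (mod 211)
2^4 = (2^2)^2 ≡ 4^2 = 16 ≡ 16 (mod 211)
2^8 = (2^4)^2 ≡ 16^2 = 256 ≡ 45 (mod 211)
2^13 = 2^8 · 2^4 · 2^1 ≡ 45 · 16 · 2 ≡ 174 (mod 211).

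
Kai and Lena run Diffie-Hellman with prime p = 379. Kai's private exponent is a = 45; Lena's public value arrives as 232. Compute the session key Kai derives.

119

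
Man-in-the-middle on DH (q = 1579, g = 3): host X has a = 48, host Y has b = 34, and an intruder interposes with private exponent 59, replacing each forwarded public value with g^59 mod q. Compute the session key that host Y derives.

821

Host Y receives an intruder's public value M = 3^59 mod 1579 instead of the honest one.
3^1 ≡ 3 (mod 1579)
3^2 = (3^1)^2 ≡ 3^2 = 9 ≡ 9 (mod 1579)
3^4 = (3^2)^2 ≡ 9^2 = 81 ≡ 81 (mod 1579)
3^8 = (3^4)^2 ≡ 81^2 = 6561 ≡ 245 (mod 1579)
3^16 = (3^8)^2 ≡ 245^2 = 60025 ≡ 23 (mod 1579)
3^32 = (3^16)^2 ≡ 23^2 = 529 ≡ 529 (mod 1579)
3^59 = 3^32 · 3^16 · 3^8 · 3^2 · 3^1 ≡ 529 · 23 · 245 · 9 · 3 ≡ 1496 (mod 1579).
So M = 1496. Host Y computes K = M^34 mod 1579.
1496^1 ≡ 1496 (mod 1579)
1496^2 = (1496^1)^2 ≡ 1496^2 = 2238016 ≡ 573 (mod 1579)
1496^4 = (1496^2)^2 ≡ 573^2 = 328329 ≡ 1476 (mod 1579)
1496^8 = (1496^4)^2 ≡ 1476^2 = 2178576 ≡ 1135 (mod 1579)
1496^16 = (1496^8)^2 ≡ 1135^2 = 1288225 ≡ 1340 (mod 1579)
1496^32 = (1496^16)^2 ≡ 1340^2 = 1795600 ≡ 277 (mod 1579)
1496^34 = 1496^32 · 1496^2 ≡ 277 · 573 ≡ 821 (mod 1579).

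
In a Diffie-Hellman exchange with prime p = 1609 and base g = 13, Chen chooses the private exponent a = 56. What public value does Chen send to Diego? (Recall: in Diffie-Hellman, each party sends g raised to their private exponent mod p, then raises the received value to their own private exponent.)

55

Public value = 13^56 mod 1609.
13^1 ≡ 13 (mod 1609)
13^2 = (13^1)^2 ≡ 13^2 = 169 ≡ 169 (mod 1609)
13^4 = (13^2)^2 ≡ 169^2 = 28561 ≡ 1208 (mod 1609)
13^8 = (13^4)^2 ≡ 1208^2 = 1459264 ≡ 1510 (mod 1609)
13^16 = (13^8)^2 ≡ 1510^2 = 2280100 ≡ 147 (mod 1609)
13^32 = (13^16)^2 ≡ 147^2 = 21609 ≡ 692 (mod 1609)
13^56 = 13^32 · 13^16 · 13^8 ≡ 692 · 147 · 1510 ≡ 55 (mod 1609).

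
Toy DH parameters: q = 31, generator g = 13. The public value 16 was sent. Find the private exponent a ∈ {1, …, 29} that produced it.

Try successive powers of 13 modulo 31:
13^1 ≡ 13
13^2 ≡ 14
13^3 ≡ 27
13^4 ≡ 10
13^5 ≡ 6
13^6 ≡ 16
Found: a = 6.

6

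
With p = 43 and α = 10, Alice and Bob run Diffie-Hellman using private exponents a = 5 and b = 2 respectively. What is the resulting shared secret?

Alice sends A = α^a mod p = 10^5 mod 43.
10^1 ≡ 10 (mod 43)
10^2 = (10^1)^2 ≡ 10^2 = 100 ≡ 14 (mod 43)
10^4 = (10^2)^2 ≡ 14^2 = 196 ≡ 24 (mod 43)
10^5 = 10^4 · 10^1 ≡ 24 · 10 ≡ 25 (mod 43).
So A = 25. Bob then computes K = A^b mod p = 25^2 mod 43.
25^1 ≡ 25 (mod 43)
25^2 = (25^1)^2 ≡ 25^2 = 625 ≡ 23 (mod 43)

23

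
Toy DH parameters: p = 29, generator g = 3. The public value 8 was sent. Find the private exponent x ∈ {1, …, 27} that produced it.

23

Try successive powers of 3 modulo 29:
3^1 ≡ 3
3^2 ≡ 9
3^3 ≡ 27
3^4 ≡ 23
3^5 ≡ 11
3^6 ≡ 4
3^7 ≡ 12
3^8 ≡ 7
3^9 ≡ 21
3^10 ≡ 5
3^11 ≡ 15
3^12 ≡ 16
3^13 ≡ 19
3^14 ≡ 28
3^15 ≡ 26
3^16 ≡ 20
3^17 ≡ 2
3^18 ≡ 6
3^19 ≡ 18
3^20 ≡ 25
3^21 ≡ 17
3^22 ≡ 22
3^23 ≡ 8
Found: x = 23.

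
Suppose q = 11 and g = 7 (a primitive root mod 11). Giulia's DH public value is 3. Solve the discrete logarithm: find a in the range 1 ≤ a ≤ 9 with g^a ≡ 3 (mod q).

Try successive powers of 7 modulo 11:
7^1 ≡ 7
7^2 ≡ 5
7^3 ≡ 2
7^4 ≡ 3
Found: a = 4.

4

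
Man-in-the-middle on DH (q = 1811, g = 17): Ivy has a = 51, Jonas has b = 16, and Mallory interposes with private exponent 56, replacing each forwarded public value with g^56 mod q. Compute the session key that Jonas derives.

158

Jonas receives Mallory's public value M = 17^56 mod 1811 instead of the honest one.
17^1 ≡ 17 (mod 1811)
17^2 = (17^1)^2 ≡ 17^2 = 289 ≡ 289 (mod 1811)
17^4 = (17^2)^2 ≡ 289^2 = 83521 ≡ 215 (mod 1811)
17^8 = (17^4)^2 ≡ 215^2 = 46225 ≡ 950 (mod 1811)
17^16 = (17^8)^2 ≡ 950^2 = 902500 ≡ 622 (mod 1811)
17^32 = (17^16)^2 ≡ 622^2 = 386884 ≡ 1141 (mod 1811)
17^56 = 17^32 · 17^16 · 17^8 ≡ 1141 · 622 · 950 ≡ 1521 (mod 1811).
So M = 1521. Jonas computes K = M^16 mod 1811.
1521^1 ≡ 1521 (mod 1811)
1521^2 = (1521^1)^2 ≡ 1521^2 = 2313441 ≡ 794 (mod 1811)
1521^4 = (1521^2)^2 ≡ 794^2 = 630436 ≡ 208 (mod 1811)
1521^8 = (1521^4)^2 ≡ 208^2 = 43264 ≡ 1611 (mod 1811)
1521^16 = (1521^8)^2 ≡ 1611^2 = 2595321 ≡ 158 (mod 1811)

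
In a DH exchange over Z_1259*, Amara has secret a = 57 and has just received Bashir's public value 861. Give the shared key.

370

Shared key K = 861^57 mod 1259.
861^1 ≡ 861 (mod 1259)
861^2 = (861^1)^2 ≡ 861^2 = 741321 ≡ 1029 (mod 1259)
861^4 = (861^2)^2 ≡ 1029^2 = 1058841 ≡ 22 (mod 1259)
861^8 = (861^4)^2 ≡ 22^2 = 484 ≡ 484 (mod 1259)
861^16 = (861^8)^2 ≡ 484^2 = 234256 ≡ 82 (mod 1259)
861^32 = (861^16)^2 ≡ 82^2 = 6724 ≡ 429 (mod 1259)
861^57 = 861^32 · 861^16 · 861^8 · 861^1 ≡ 429 · 82 · 484 · 861 ≡ 370 (mod 1259).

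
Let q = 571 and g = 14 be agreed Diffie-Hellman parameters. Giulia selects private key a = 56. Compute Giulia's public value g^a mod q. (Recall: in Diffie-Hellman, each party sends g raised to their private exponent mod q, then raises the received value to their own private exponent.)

379

Public value = 14^56 mod 571.
14^1 ≡ 14 (mod 571)
14^2 = (14^1)^2 ≡ 14^2 = 196 ≡ 196 (mod 571)
14^4 = (14^2)^2 ≡ 196^2 = 38416 ≡ 159 (mod 571)
14^8 = (14^4)^2 ≡ 159^2 = 25281 ≡ 157 (mod 571)
14^16 = (14^8)^2 ≡ 157^2 = 24649 ≡ 96 (mod 571)
14^32 = (14^16)^2 ≡ 96^2 = 9216 ≡ 80 (mod 571)
14^56 = 14^32 · 14^16 · 14^8 ≡ 80 · 96 · 157 ≡ 379 (mod 571).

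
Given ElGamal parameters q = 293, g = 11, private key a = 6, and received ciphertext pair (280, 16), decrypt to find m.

Shared mask s = c₁^a mod q = 280^6 mod 293.
280^1 ≡ 280 (mod 293)
280^2 = (280^1)^2 ≡ 280^2 = 78400 ≡ 169 (mod 293)
280^4 = (280^2)^2 ≡ 169^2 = 28561 ≡ 140 (mod 293)
280^6 = 280^4 · 280^2 ≡ 140 · 169 ≡ 220 (mod 293).
So s = 220; s⁻¹ ≡ 4 (mod 293).
m = c₂ · s⁻¹ mod 293 = 16 · 4 mod 293 = 64.

64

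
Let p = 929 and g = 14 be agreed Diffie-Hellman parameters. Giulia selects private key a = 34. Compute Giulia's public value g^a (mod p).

242

Public value = 14^34 (mod 929).
14^1 ≡ 14 (mod 929)
14^2 = (14^1)^2 ≡ 14^2 = 196 ≡ 196 (mod 929)
14^4 = (14^2)^2 ≡ 196^2 = 38416 ≡ 327 (mod 929)
14^8 = (14^4)^2 ≡ 327^2 = 106929 ≡ 94 (mod 929)
14^16 = (14^8)^2 ≡ 94^2 = 8836 ≡ 475 (mod 929)
14^32 = (14^16)^2 ≡ 475^2 = 225625 ≡ 807 (mod 929)
14^34 = 14^32 · 14^2 ≡ 807 · 196 ≡ 242 (mod 929).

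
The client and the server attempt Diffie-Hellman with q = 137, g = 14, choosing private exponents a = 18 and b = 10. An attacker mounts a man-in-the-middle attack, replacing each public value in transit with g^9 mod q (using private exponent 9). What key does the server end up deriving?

38

The server receives an attacker's public value M = 14^9 mod 137 instead of the honest one.
14^1 ≡ 14 (mod 137)
14^2 = (14^1)^2 ≡ 14^2 = 196 ≡ 59 (mod 137)
14^4 = (14^2)^2 ≡ 59^2 = 3481 ≡ 56 (mod 137)
14^8 = (14^4)^2 ≡ 56^2 = 3136 ≡ 122 (mod 137)
14^9 = 14^8 · 14^1 ≡ 122 · 14 ≡ 64 (mod 137).
So M = 64. The server computes K = M^10 mod 137.
64^1 ≡ 64 (mod 137)
64^2 = (64^1)^2 ≡ 64^2 = 4096 ≡ 123 (mod 137)
64^4 = (64^2)^2 ≡ 123^2 = 15129 ≡ 59 (mod 137)
64^8 = (64^4)^2 ≡ 59^2 = 3481 ≡ 56 (mod 137)
64^10 = 64^8 · 64^2 ≡ 56 · 123 ≡ 38 (mod 137).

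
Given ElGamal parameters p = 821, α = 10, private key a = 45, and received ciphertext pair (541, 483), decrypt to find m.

383

Shared mask s = c₁^a mod p = 541^45 mod 821.
541^1 ≡ 541 (mod 821)
541^2 = (541^1)^2 ≡ 541^2 = 292681 ≡ 405 (mod 821)
541^4 = (541^2)^2 ≡ 405^2 = 164025 ≡ 646 (mod 821)
541^8 = (541^4)^2 ≡ 646^2 = 417316 ≡ 248 (mod 821)
541^16 = (541^8)^2 ≡ 248^2 = 61504 ≡ 750 (mod 821)
541^32 = (541^16)^2 ≡ 750^2 = 562500 ≡ 115 (mod 821)
541^45 = 541^32 · 541^8 · 541^4 · 541^1 ≡ 115 · 248 · 646 · 541 ≡ 72 (mod 821).
So s = 72; s⁻¹ ≡ 764 (mod 821).
m = c₂ · s⁻¹ mod 821 = 483 · 764 mod 821 = 383.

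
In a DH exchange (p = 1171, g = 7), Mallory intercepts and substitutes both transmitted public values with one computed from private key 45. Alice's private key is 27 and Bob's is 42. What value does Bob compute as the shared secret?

Bob receives Mallory's public value M = 7^45 mod 1171 instead of the honest one.
7^1 ≡ 7 (mod 1171)
7^2 = (7^1)^2 ≡ 7^2 = 49 ≡ 49 (mod 1171)
7^4 = (7^2)^2 ≡ 49^2 = 2401 ≡ 59 (mod 1171)
7^8 = (7^4)^2 ≡ 59^2 = 3481 ≡ 1139 (mod 1171)
7^16 = (7^8)^2 ≡ 1139^2 = 1297321 ≡ 1024 (mod 1171)
7^32 = (7^16)^2 ≡ 1024^2 = 1048576 ≡ 531 (mod 1171)
7^45 = 7^32 · 7^8 · 7^4 · 7^1 ≡ 531 · 1139 · 59 · 7 ≡ 107 (mod 1171).
So M = 107. Bob computes K = M^42 mod 1171.
107^1 ≡ 107 (mod 1171)
107^2 = (107^1)^2 ≡ 107^2 = 11449 ≡ 910 (mod 1171)
107^4 = (107^2)^2 ≡ 910^2 = 828100 ≡ 203 (mod 1171)
107^8 = (107^4)^2 ≡ 203^2 = 41209 ≡ 224 (mod 1171)
107^16 = (107^8)^2 ≡ 224^2 = 50176 ≡ 994 (mod 1171)
107^32 = (107^16)^2 ≡ 994^2 = 988036 ≡ 883 (mod 1171)
107^42 = 107^32 · 107^8 · 107^2 ≡ 883 · 224 · 910 ≡ 994 (mod 1171).

994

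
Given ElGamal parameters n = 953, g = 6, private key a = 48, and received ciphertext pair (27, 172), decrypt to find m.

Shared mask s = c₁^a mod n = 27^48 mod 953.
27^1 ≡ 27 (mod 953)
27^2 = (27^1)^2 ≡ 27^2 = 729 ≡ 729 (mod 953)
27^4 = (27^2)^2 ≡ 729^2 = 531441 ≡ 620 (mod 953)
27^8 = (27^4)^2 ≡ 620^2 = 384400 ≡ 341 (mod 953)
27^16 = (27^8)^2 ≡ 341^2 = 116281 ≡ 15 (mod 953)
27^32 = (27^16)^2 ≡ 15^2 = 225 ≡ 225 (mod 953)
27^48 = 27^32 · 27^16 ≡ 225 · 15 ≡ 516 (mod 953).
So s = 516; s⁻¹ ≡ 567 (mod 953).
m = c₂ · s⁻¹ mod 953 = 172 · 567 mod 953 = 318.

318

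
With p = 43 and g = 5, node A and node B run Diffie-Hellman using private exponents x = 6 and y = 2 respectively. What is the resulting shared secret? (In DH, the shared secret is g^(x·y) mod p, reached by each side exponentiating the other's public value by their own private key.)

Node A sends A = g^x mod p = 5^6 mod 43.
5^1 ≡ 5 (mod 43)
5^2 = (5^1)^2 ≡ 5^2 = 25 ≡ 25 (mod 43)
5^4 = (5^2)^2 ≡ 25^2 = 625 ≡ 23 (mod 43)
5^6 = 5^4 · 5^2 ≡ 23 · 25 ≡ 16 (mod 43).
So A = 16. Node B then computes K = A^y mod p = 16^2 mod 43.
16^1 ≡ 16 (mod 43)
16^2 = (16^1)^2 ≡ 16^2 = 256 ≡ 41 (mod 43)

41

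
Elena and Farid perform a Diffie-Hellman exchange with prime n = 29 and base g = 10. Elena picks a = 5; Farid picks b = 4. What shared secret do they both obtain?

7

Elena sends A = g^a mod n = 10^5 mod 29.
10^1 ≡ 10 (mod 29)
10^2 = (10^1)^2 ≡ 10^2 = 100 ≡ 13 (mod 29)
10^4 = (10^2)^2 ≡ 13^2 = 169 ≡ 24 (mod 29)
10^5 = 10^4 · 10^1 ≡ 24 · 10 ≡ 8 (mod 29).
So A = 8. Farid then computes K = A^b mod n = 8^4 mod 29.
8^1 ≡ 8 (mod 29)
8^2 = (8^1)^2 ≡ 8^2 = 64 ≡ 6 (mod 29)
8^4 = (8^2)^2 ≡ 6^2 = 36 ≡ 7 (mod 29)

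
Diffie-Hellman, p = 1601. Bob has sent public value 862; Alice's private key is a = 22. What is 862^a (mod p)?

1492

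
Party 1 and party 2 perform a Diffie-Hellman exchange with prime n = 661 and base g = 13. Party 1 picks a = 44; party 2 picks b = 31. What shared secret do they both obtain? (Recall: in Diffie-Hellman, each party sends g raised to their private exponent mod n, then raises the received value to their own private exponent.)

247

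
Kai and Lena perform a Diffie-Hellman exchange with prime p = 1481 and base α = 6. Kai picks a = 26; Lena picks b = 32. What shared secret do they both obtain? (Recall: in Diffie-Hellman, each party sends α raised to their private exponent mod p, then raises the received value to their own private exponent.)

Lena sends B = α^b mod p = 6^32 mod 1481.
6^1 ≡ 6 (mod 1481)
6^2 = (6^1)^2 ≡ 6^2 = 36 ≡ 36 (mod 1481)
6^4 = (6^2)^2 ≡ 36^2 = 1296 ≡ 1296 (mod 1481)
6^8 = (6^4)^2 ≡ 1296^2 = 1679616 ≡ 162 (mod 1481)
6^16 = (6^8)^2 ≡ 162^2 = 26244 ≡ 1067 (mod 1481)
6^32 = (6^16)^2 ≡ 1067^2 = 1138489 ≡ 1081 (mod 1481)
So B = 1081. Kai then computes K = B^a mod p = 1081^26 mod 1481.
1081^1 ≡ 1081 (mod 1481)
1081^2 = (1081^1)^2 ≡ 1081^2 = 1168561 ≡ 52 (mod 1481)
1081^4 = (1081^2)^2 ≡ 52^2 = 2704 ≡ 1223 (mod 1481)
1081^8 = (1081^4)^2 ≡ 1223^2 = 1495729 ≡ 1400 (mod 1481)
1081^16 = (1081^8)^2 ≡ 1400^2 = 1960000 ≡ 637 (mod 1481)
1081^26 = 1081^16 · 1081^8 · 1081^2 ≡ 637 · 1400 · 52 ≡ 528 (mod 1481).

528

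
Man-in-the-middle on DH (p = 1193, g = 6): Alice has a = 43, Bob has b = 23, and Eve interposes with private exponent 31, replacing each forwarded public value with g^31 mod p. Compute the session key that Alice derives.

Alice receives Eve's public value M = 6^31 mod 1193 instead of the honest one.
6^1 ≡ 6 (mod 1193)
6^2 = (6^1)^2 ≡ 6^2 = 36 ≡ 36 (mod 1193)
6^4 = (6^2)^2 ≡ 36^2 = 1296 ≡ 103 (mod 1193)
6^8 = (6^4)^2 ≡ 103^2 = 10609 ≡ 1065 (mod 1193)
6^16 = (6^8)^2 ≡ 1065^2 = 1134225 ≡ 875 (mod 1193)
6^31 = 6^16 · 6^8 · 6^4 · 6^2 · 6^1 ≡ 875 · 1065 · 103 · 36 · 6 ≡ 152 (mod 1193).
So M = 152. Alice computes K = M^43 mod 1193.
152^1 ≡ 152 (mod 1193)
152^2 = (152^1)^2 ≡ 152^2 = 23104 ≡ 437 (mod 1193)
152^4 = (152^2)^2 ≡ 437^2 = 190969 ≡ 89 (mod 1193)
152^8 = (152^4)^2 ≡ 89^2 = 7921 ≡ 763 (mod 1193)
152^16 = (152^8)^2 ≡ 763^2 = 582169 ≡ 1178 (mod 1193)
152^32 = (152^16)^2 ≡ 1178^2 = 1387684 ≡ 225 (mod 1193)
152^43 = 152^32 · 152^8 · 152^2 · 152^1 ≡ 225 · 763 · 437 · 152 ≡ 787 (mod 1193).

787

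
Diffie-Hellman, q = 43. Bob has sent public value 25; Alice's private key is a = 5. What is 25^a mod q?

24

Shared key K = 25^5 mod 43.
25^1 ≡ 25 (mod 43)
25^2 = (25^1)^2 ≡ 25^2 = 625 ≡ 23 (mod 43)
25^4 = (25^2)^2 ≡ 23^2 = 529 ≡ 13 (mod 43)
25^5 = 25^4 · 25^1 ≡ 13 · 25 ≡ 24 (mod 43).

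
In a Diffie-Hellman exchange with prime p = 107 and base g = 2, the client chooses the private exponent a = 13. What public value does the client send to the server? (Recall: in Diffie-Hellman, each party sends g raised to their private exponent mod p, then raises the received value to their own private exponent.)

Public value = 2^13 (mod 107).
2^1 ≡ 2 (mod 107)
2^2 = (2^1)^2 ≡ 2^2 = 4 ≡ 4 (mod 107)
2^4 = (2^2)^2 ≡ 4^2 = 16 ≡ 16 (mod 107)
2^8 = (2^4)^2 ≡ 16^2 = 256 ≡ 42 (mod 107)
2^13 = 2^8 · 2^4 · 2^1 ≡ 42 · 16 · 2 ≡ 60 (mod 107).

60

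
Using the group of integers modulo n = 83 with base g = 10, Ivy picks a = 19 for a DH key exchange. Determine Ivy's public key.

Public value = 10^19 mod 83.
10^1 ≡ 10 (mod 83)
10^2 = (10^1)^2 ≡ 10^2 = 100 ≡ 17 (mod 83)
10^4 = (10^2)^2 ≡ 17^2 = 289 ≡ 40 (mod 83)
10^8 = (10^4)^2 ≡ 40^2 = 1600 ≡ 23 (mod 83)
10^16 = (10^8)^2 ≡ 23^2 = 529 ≡ 31 (mod 83)
10^19 = 10^16 · 10^2 · 10^1 ≡ 31 · 17 · 10 ≡ 41 (mod 83).

41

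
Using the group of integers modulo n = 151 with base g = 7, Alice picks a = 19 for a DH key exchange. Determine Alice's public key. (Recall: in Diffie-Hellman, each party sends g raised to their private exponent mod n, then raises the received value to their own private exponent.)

Public value = 7^19 mod 151.
7^1 ≡ 7 (mod 151)
7^2 = (7^1)^2 ≡ 7^2 = 49 ≡ 49 (mod 151)
7^4 = (7^2)^2 ≡ 49^2 = 2401 ≡ 136 (mod 151)
7^8 = (7^4)^2 ≡ 136^2 = 18496 ≡ 74 (mod 151)
7^16 = (7^8)^2 ≡ 74^2 = 5476 ≡ 40 (mod 151)
7^19 = 7^16 · 7^2 · 7^1 ≡ 40 · 49 · 7 ≡ 130 (mod 151).

130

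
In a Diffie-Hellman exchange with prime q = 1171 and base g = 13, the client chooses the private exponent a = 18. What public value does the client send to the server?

Public value = 13^18 (mod 1171).
13^1 ≡ 13 (mod 1171)
13^2 = (13^1)^2 ≡ 13^2 = 169 ≡ 169 (mod 1171)
13^4 = (13^2)^2 ≡ 169^2 = 28561 ≡ 457 (mod 1171)
13^8 = (13^4)^2 ≡ 457^2 = 208849 ≡ 411 (mod 1171)
13^16 = (13^8)^2 ≡ 411^2 = 168921 ≡ 297 (mod 1171)
13^18 = 13^16 · 13^2 ≡ 297 · 169 ≡ 1011 (mod 1171).

1011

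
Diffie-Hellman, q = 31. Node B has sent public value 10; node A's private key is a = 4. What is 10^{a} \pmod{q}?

18

Shared key K = 10^4 mod 31.
10^1 ≡ 10 (mod 31)
10^2 = (10^1)^2 ≡ 10^2 = 100 ≡ 7 (mod 31)
10^4 = (10^2)^2 ≡ 7^2 = 49 ≡ 18 (mod 31)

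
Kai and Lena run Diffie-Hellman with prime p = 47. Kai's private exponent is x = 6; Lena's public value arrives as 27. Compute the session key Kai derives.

Shared key K = 27^6 mod 47.
27^1 ≡ 27 (mod 47)
27^2 = (27^1)^2 ≡ 27^2 = 729 ≡ 24 (mod 47)
27^4 = (27^2)^2 ≡ 24^2 = 576 ≡ 12 (mod 47)
27^6 = 27^4 · 27^2 ≡ 12 · 24 ≡ 6 (mod 47).

6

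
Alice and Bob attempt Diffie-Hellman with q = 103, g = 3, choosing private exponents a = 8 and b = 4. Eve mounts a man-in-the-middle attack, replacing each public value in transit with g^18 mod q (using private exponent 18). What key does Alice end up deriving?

Alice receives Eve's public value M = 3^18 mod 103 instead of the honest one.
3^1 ≡ 3 (mod 103)
3^2 = (3^1)^2 ≡ 3^2 = 9 ≡ 9 (mod 103)
3^4 = (3^2)^2 ≡ 9^2 = 81 ≡ 81 (mod 103)
3^8 = (3^4)^2 ≡ 81^2 = 6561 ≡ 72 (mod 103)
3^16 = (3^8)^2 ≡ 72^2 = 5184 ≡ 34 (mod 103)
3^18 = 3^16 · 3^2 ≡ 34 · 9 ≡ 100 (mod 103).
So M = 100. Alice computes K = M^8 mod 103.
100^1 ≡ 100 (mod 103)
100^2 = (100^1)^2 ≡ 100^2 = 10000 ≡ 9 (mod 103)
100^4 = (100^2)^2 ≡ 9^2 = 81 ≡ 81 (mod 103)
100^8 = (100^4)^2 ≡ 81^2 = 6561 ≡ 72 (mod 103)

72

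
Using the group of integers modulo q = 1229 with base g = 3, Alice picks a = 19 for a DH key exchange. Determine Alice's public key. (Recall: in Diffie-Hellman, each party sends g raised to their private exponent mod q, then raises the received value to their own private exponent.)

Public value = 3^19 (mod 1229).
3^1 ≡ 3 (mod 1229)
3^2 = (3^1)^2 ≡ 3^2 = 9 ≡ 9 (mod 1229)
3^4 = (3^2)^2 ≡ 9^2 = 81 ≡ 81 (mod 1229)
3^8 = (3^4)^2 ≡ 81^2 = 6561 ≡ 416 (mod 1229)
3^16 = (3^8)^2 ≡ 416^2 = 173056 ≡ 996 (mod 1229)
3^19 = 3^16 · 3^2 · 3^1 ≡ 996 · 9 · 3 ≡ 1083 (mod 1229).

1083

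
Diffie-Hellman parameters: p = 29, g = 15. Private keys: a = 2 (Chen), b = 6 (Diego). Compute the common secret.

25

Diego sends B = g^b mod p = 15^6 mod 29.
15^1 ≡ 15 (mod 29)
15^2 = (15^1)^2 ≡ 15^2 = 225 ≡ 22 (mod 29)
15^4 = (15^2)^2 ≡ 22^2 = 484 ≡ 20 (mod 29)
15^6 = 15^4 · 15^2 ≡ 20 · 22 ≡ 5 (mod 29).
So B = 5. Chen then computes K = B^a mod p = 5^2 mod 29.
5^1 ≡ 5 (mod 29)
5^2 = (5^1)^2 ≡ 5^2 = 25 ≡ 25 (mod 29)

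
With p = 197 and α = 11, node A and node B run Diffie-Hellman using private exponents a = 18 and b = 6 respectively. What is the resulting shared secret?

37

Node A sends A = α^a mod p = 11^18 mod 197.
11^1 ≡ 11 (mod 197)
11^2 = (11^1)^2 ≡ 11^2 = 121 ≡ 121 (mod 197)
11^4 = (11^2)^2 ≡ 121^2 = 14641 ≡ 63 (mod 197)
11^8 = (11^4)^2 ≡ 63^2 = 3969 ≡ 29 (mod 197)
11^16 = (11^8)^2 ≡ 29^2 = 841 ≡ 53 (mod 197)
11^18 = 11^16 · 11^2 ≡ 53 · 121 ≡ 109 (mod 197).
So A = 109. Node B then computes K = A^b mod p = 109^6 mod 197.
109^1 ≡ 109 (mod 197)
109^2 = (109^1)^2 ≡ 109^2 = 11881 ≡ 61 (mod 197)
109^4 = (109^2)^2 ≡ 61^2 = 3721 ≡ 175 (mod 197)
109^6 = 109^4 · 109^2 ≡ 175 · 61 ≡ 37 (mod 197).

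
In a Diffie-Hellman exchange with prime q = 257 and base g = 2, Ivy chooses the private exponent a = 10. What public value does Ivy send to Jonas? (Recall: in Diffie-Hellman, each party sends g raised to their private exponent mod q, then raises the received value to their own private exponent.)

Public value = 2^10 mod 257.
2^1 ≡ 2 (mod 257)
2^2 = (2^1)^2 ≡ 2^2 = 4 ≡ 4 (mod 257)
2^4 = (2^2)^2 ≡ 4^2 = 16 ≡ 16 (mod 257)
2^8 = (2^4)^2 ≡ 16^2 = 256 ≡ 256 (mod 257)
2^10 = 2^8 · 2^2 ≡ 256 · 4 ≡ 253 (mod 257).

253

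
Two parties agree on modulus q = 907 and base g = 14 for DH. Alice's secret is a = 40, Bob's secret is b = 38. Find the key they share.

Alice sends A = g^a mod q = 14^40 mod 907.
14^1 ≡ 14 (mod 907)
14^2 = (14^1)^2 ≡ 14^2 = 196 ≡ 196 (mod 907)
14^4 = (14^2)^2 ≡ 196^2 = 38416 ≡ 322 (mod 907)
14^8 = (14^4)^2 ≡ 322^2 = 103684 ≡ 286 (mod 907)
14^16 = (14^8)^2 ≡ 286^2 = 81796 ≡ 166 (mod 907)
14^32 = (14^16)^2 ≡ 166^2 = 27556 ≡ 346 (mod 907)
14^40 = 14^32 · 14^8 ≡ 346 · 286 ≡ 93 (mod 907).
So A = 93. Bob then computes K = A^b mod q = 93^38 mod 907.
93^1 ≡ 93 (mod 907)
93^2 = (93^1)^2 ≡ 93^2 = 8649 ≡ 486 (mod 907)
93^4 = (93^2)^2 ≡ 486^2 = 236196 ≡ 376 (mod 907)
93^8 = (93^4)^2 ≡ 376^2 = 141376 ≡ 791 (mod 907)
93^16 = (93^8)^2 ≡ 791^2 = 625681 ≡ 758 (mod 907)
93^32 = (93^16)^2 ≡ 758^2 = 574564 ≡ 433 (mod 907)
93^38 = 93^32 · 93^4 · 93^2 ≡ 433 · 376 · 486 ≡ 729 (mod 907).

729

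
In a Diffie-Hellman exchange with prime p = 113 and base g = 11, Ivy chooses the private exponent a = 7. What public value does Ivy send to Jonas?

95

Public value = 11^{7} \pmod{113}.
11^1 ≡ 11 (mod 113)
11^2 = (11^1)^2 ≡ 11^2 = 121 ≡ 8 (mod 113)
11^4 = (11^2)^2 ≡ 8^2 = 64 ≡ 64 (mod 113)
11^7 = 11^4 · 11^2 · 11^1 ≡ 64 · 8 · 11 ≡ 95 (mod 113).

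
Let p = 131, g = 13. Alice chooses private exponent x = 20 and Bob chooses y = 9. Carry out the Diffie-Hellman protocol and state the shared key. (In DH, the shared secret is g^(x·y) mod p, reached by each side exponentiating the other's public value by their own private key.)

60

Alice sends A = g^x mod p = 13^20 mod 131.
13^1 ≡ 13 (mod 131)
13^2 = (13^1)^2 ≡ 13^2 = 169 ≡ 38 (mod 131)
13^4 = (13^2)^2 ≡ 38^2 = 1444 ≡ 3 (mod 131)
13^8 = (13^4)^2 ≡ 3^2 = 9 ≡ 9 (mod 131)
13^16 = (13^8)^2 ≡ 9^2 = 81 ≡ 81 (mod 131)
13^20 = 13^16 · 13^4 ≡ 81 · 3 ≡ 112 (mod 131).
So A = 112. Bob then computes K = A^y mod p = 112^9 mod 131.
112^1 ≡ 112 (mod 131)
112^2 = (112^1)^2 ≡ 112^2 = 12544 ≡ 99 (mod 131)
112^4 = (112^2)^2 ≡ 99^2 = 9801 ≡ 107 (mod 131)
112^8 = (112^4)^2 ≡ 107^2 = 11449 ≡ 52 (mod 131)
112^9 = 112^8 · 112^1 ≡ 52 · 112 ≡ 60 (mod 131).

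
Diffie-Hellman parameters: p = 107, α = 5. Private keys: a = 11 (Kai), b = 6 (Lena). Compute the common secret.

Kai sends A = α^a mod p = 5^11 mod 107.
5^1 ≡ 5 (mod 107)
5^2 = (5^1)^2 ≡ 5^2 = 25 ≡ 25 (mod 107)
5^4 = (5^2)^2 ≡ 25^2 = 625 ≡ 90 (mod 107)
5^8 = (5^4)^2 ≡ 90^2 = 8100 ≡ 75 (mod 107)
5^11 = 5^8 · 5^2 · 5^1 ≡ 75 · 25 · 5 ≡ 66 (mod 107).
So A = 66. Lena then computes K = A^b mod p = 66^6 mod 107.
66^1 ≡ 66 (mod 107)
66^2 = (66^1)^2 ≡ 66^2 = 4356 ≡ 76 (mod 107)
66^4 = (66^2)^2 ≡ 76^2 = 5776 ≡ 105 (mod 107)
66^6 = 66^4 · 66^2 ≡ 105 · 76 ≡ 62 (mod 107).

62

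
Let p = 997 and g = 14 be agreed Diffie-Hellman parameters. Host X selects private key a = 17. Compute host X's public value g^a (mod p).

939

Public value = 14^17 (mod 997).
14^1 ≡ 14 (mod 997)
14^2 = (14^1)^2 ≡ 14^2 = 196 ≡ 196 (mod 997)
14^4 = (14^2)^2 ≡ 196^2 = 38416 ≡ 530 (mod 997)
14^8 = (14^4)^2 ≡ 530^2 = 280900 ≡ 743 (mod 997)
14^16 = (14^8)^2 ≡ 743^2 = 552049 ≡ 708 (mod 997)
14^17 = 14^16 · 14^1 ≡ 708 · 14 ≡ 939 (mod 997).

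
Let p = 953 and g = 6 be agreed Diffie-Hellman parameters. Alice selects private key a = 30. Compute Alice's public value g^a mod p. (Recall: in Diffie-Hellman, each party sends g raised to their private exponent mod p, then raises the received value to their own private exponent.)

9

Public value = 6^30 mod 953.
6^1 ≡ 6 (mod 953)
6^2 = (6^1)^2 ≡ 6^2 = 36 ≡ 36 (mod 953)
6^4 = (6^2)^2 ≡ 36^2 = 1296 ≡ 343 (mod 953)
6^8 = (6^4)^2 ≡ 343^2 = 117649 ≡ 430 (mod 953)
6^16 = (6^8)^2 ≡ 430^2 = 184900 ≡ 18 (mod 953)
6^30 = 6^16 · 6^8 · 6^4 · 6^2 ≡ 18 · 430 · 343 · 36 ≡ 9 (mod 953).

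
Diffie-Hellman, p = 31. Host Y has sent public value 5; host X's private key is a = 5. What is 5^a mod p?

25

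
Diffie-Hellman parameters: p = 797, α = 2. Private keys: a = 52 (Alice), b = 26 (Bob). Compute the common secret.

604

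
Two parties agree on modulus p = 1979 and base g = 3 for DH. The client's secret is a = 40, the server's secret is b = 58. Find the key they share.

349

The server sends B = g^b mod p = 3^58 mod 1979.
3^1 ≡ 3 (mod 1979)
3^2 = (3^1)^2 ≡ 3^2 = 9 ≡ 9 (mod 1979)
3^4 = (3^2)^2 ≡ 9^2 = 81 ≡ 81 (mod 1979)
3^8 = (3^4)^2 ≡ 81^2 = 6561 ≡ 624 (mod 1979)
3^16 = (3^8)^2 ≡ 624^2 = 389376 ≡ 1492 (mod 1979)
3^32 = (3^16)^2 ≡ 1492^2 = 2226064 ≡ 1668 (mod 1979)
3^58 = 3^32 · 3^16 · 3^8 · 3^2 ≡ 1668 · 1492 · 624 · 9 ≡ 396 (mod 1979).
So B = 396. The client then computes K = B^a mod p = 396^40 mod 1979.
396^1 ≡ 396 (mod 1979)
396^2 = (396^1)^2 ≡ 396^2 = 156816 ≡ 475 (mod 1979)
396^4 = (396^2)^2 ≡ 475^2 = 225625 ≡ 19 (mod 1979)
396^8 = (396^4)^2 ≡ 19^2 = 361 ≡ 361 (mod 1979)
396^16 = (396^8)^2 ≡ 361^2 = 130321 ≡ 1686 (mod 1979)
396^32 = (396^16)^2 ≡ 1686^2 = 2842596 ≡ 752 (mod 1979)
396^40 = 396^32 · 396^8 ≡ 752 · 361 ≡ 349 (mod 1979).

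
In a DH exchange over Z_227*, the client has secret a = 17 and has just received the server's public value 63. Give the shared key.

225

Shared key K = 63^17 mod 227.
63^1 ≡ 63 (mod 227)
63^2 = (63^1)^2 ≡ 63^2 = 3969 ≡ 110 (mod 227)
63^4 = (63^2)^2 ≡ 110^2 = 12100 ≡ 69 (mod 227)
63^8 = (63^4)^2 ≡ 69^2 = 4761 ≡ 221 (mod 227)
63^16 = (63^8)^2 ≡ 221^2 = 48841 ≡ 36 (mod 227)
63^17 = 63^16 · 63^1 ≡ 36 · 63 ≡ 225 (mod 227).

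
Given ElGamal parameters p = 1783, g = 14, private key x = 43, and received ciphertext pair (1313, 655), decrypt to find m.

1537

Shared mask s = c₁^x mod p = 1313^43 mod 1783.
1313^1 ≡ 1313 (mod 1783)
1313^2 = (1313^1)^2 ≡ 1313^2 = 1723969 ≡ 1591 (mod 1783)
1313^4 = (1313^2)^2 ≡ 1591^2 = 2531281 ≡ 1204 (mod 1783)
1313^8 = (1313^4)^2 ≡ 1204^2 = 1449616 ≡ 37 (mod 1783)
1313^16 = (1313^8)^2 ≡ 37^2 = 1369 ≡ 1369 (mod 1783)
1313^32 = (1313^16)^2 ≡ 1369^2 = 1874161 ≡ 228 (mod 1783)
1313^43 = 1313^32 · 1313^8 · 1313^2 · 1313^1 ≡ 228 · 37 · 1591 · 1313 ≡ 309 (mod 1783).
So s = 309; s⁻¹ ≡ 427 (mod 1783).
m = c₂ · s⁻¹ mod 1783 = 655 · 427 mod 1783 = 1537.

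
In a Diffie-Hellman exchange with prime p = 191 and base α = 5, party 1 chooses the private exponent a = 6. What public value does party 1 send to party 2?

Public value = 5^6 mod 191.
5^1 ≡ 5 (mod 191)
5^2 = (5^1)^2 ≡ 5^2 = 25 ≡ 25 (mod 191)
5^4 = (5^2)^2 ≡ 25^2 = 625 ≡ 52 (mod 191)
5^6 = 5^4 · 5^2 ≡ 52 · 25 ≡ 154 (mod 191).

154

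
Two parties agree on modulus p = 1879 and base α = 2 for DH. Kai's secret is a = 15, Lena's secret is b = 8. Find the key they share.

Lena sends B = α^b mod p = 2^8 mod 1879.
2^1 ≡ 2 (mod 1879)
2^2 = (2^1)^2 ≡ 2^2 = 4 ≡ 4 (mod 1879)
2^4 = (2^2)^2 ≡ 4^2 = 16 ≡ 16 (mod 1879)
2^8 = (2^4)^2 ≡ 16^2 = 256 ≡ 256 (mod 1879)
So B = 256. Kai then computes K = B^a mod p = 256^15 mod 1879.
256^1 ≡ 256 (mod 1879)
256^2 = (256^1)^2 ≡ 256^2 = 65536 ≡ 1650 (mod 1879)
256^4 = (256^2)^2 ≡ 1650^2 = 2722500 ≡ 1708 (mod 1879)
256^8 = (256^4)^2 ≡ 1708^2 = 2917264 ≡ 1056 (mod 1879)
256^15 = 256^8 · 256^4 · 256^2 · 256^1 ≡ 1056 · 1708 · 1650 · 256 ≡ 598 (mod 1879).

598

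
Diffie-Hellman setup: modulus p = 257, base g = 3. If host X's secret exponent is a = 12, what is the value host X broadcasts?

222

Public value = 3^12 mod 257.
3^1 ≡ 3 (mod 257)
3^2 = (3^1)^2 ≡ 3^2 = 9 ≡ 9 (mod 257)
3^4 = (3^2)^2 ≡ 9^2 = 81 ≡ 81 (mod 257)
3^8 = (3^4)^2 ≡ 81^2 = 6561 ≡ 136 (mod 257)
3^12 = 3^8 · 3^4 ≡ 136 · 81 ≡ 222 (mod 257).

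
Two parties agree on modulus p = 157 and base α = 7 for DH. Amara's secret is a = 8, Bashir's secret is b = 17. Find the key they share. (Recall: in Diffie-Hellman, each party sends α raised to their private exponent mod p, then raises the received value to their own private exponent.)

Amara sends A = α^a mod p = 7^8 mod 157.
7^1 ≡ 7 (mod 157)
7^2 = (7^1)^2 ≡ 7^2 = 49 ≡ 49 (mod 157)
7^4 = (7^2)^2 ≡ 49^2 = 2401 ≡ 46 (mod 157)
7^8 = (7^4)^2 ≡ 46^2 = 2116 ≡ 75 (mod 157)
So A = 75. Bashir then computes K = A^b mod p = 75^17 mod 157.
75^1 ≡ 75 (mod 157)
75^2 = (75^1)^2 ≡ 75^2 = 5625 ≡ 130 (mod 157)
75^4 = (75^2)^2 ≡ 130^2 = 16900 ≡ 101 (mod 157)
75^8 = (75^4)^2 ≡ 101^2 = 10201 ≡ 153 (mod 157)
75^16 = (75^8)^2 ≡ 153^2 = 23409 ≡ 16 (mod 157)
75^17 = 75^16 · 75^1 ≡ 16 · 75 ≡ 101 (mod 157).

101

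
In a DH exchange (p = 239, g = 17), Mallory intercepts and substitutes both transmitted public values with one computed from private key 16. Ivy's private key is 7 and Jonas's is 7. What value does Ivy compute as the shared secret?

75

Ivy receives Mallory's public value M = 17^16 mod 239 instead of the honest one.
17^1 ≡ 17 (mod 239)
17^2 = (17^1)^2 ≡ 17^2 = 289 ≡ 50 (mod 239)
17^4 = (17^2)^2 ≡ 50^2 = 2500 ≡ 110 (mod 239)
17^8 = (17^4)^2 ≡ 110^2 = 12100 ≡ 150 (mod 239)
17^16 = (17^8)^2 ≡ 150^2 = 22500 ≡ 34 (mod 239)
So M = 34. Ivy computes K = M^7 mod 239.
34^1 ≡ 34 (mod 239)
34^2 = (34^1)^2 ≡ 34^2 = 1156 ≡ 200 (mod 239)
34^4 = (34^2)^2 ≡ 200^2 = 40000 ≡ 87 (mod 239)
34^7 = 34^4 · 34^2 · 34^1 ≡ 87 · 200 · 34 ≡ 75 (mod 239).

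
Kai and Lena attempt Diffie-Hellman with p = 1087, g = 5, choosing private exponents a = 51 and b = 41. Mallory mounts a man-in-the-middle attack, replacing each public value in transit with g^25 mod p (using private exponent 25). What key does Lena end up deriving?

Lena receives Mallory's public value M = 5^25 mod 1087 instead of the honest one.
5^1 ≡ 5 (mod 1087)
5^2 = (5^1)^2 ≡ 5^2 = 25 ≡ 25 (mod 1087)
5^4 = (5^2)^2 ≡ 25^2 = 625 ≡ 625 (mod 1087)
5^8 = (5^4)^2 ≡ 625^2 = 390625 ≡ 392 (mod 1087)
5^16 = (5^8)^2 ≡ 392^2 = 153664 ≡ 397 (mod 1087)
5^25 = 5^16 · 5^8 · 5^1 ≡ 397 · 392 · 5 ≡ 915 (mod 1087).
So M = 915. Lena computes K = M^41 mod 1087.
915^1 ≡ 915 (mod 1087)
915^2 = (915^1)^2 ≡ 915^2 = 837225 ≡ 235 (mod 1087)
915^4 = (915^2)^2 ≡ 235^2 = 55225 ≡ 875 (mod 1087)
915^8 = (915^4)^2 ≡ 875^2 = 765625 ≡ 377 (mod 1087)
915^16 = (915^8)^2 ≡ 377^2 = 142129 ≡ 819 (mod 1087)
915^32 = (915^16)^2 ≡ 819^2 = 670761 ≡ 82 (mod 1087)
915^41 = 915^32 · 915^8 · 915^1 ≡ 82 · 377 · 915 ≡ 396 (mod 1087).

396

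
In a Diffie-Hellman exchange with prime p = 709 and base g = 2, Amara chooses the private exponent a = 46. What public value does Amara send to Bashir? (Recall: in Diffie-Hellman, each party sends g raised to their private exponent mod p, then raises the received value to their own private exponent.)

Public value = 2^{46} \pmod{709}.
2^1 ≡ 2 (mod 709)
2^2 = (2^1)^2 ≡ 2^2 = 4 ≡ 4 (mod 709)
2^4 = (2^2)^2 ≡ 4^2 = 16 ≡ 16 (mod 709)
2^8 = (2^4)^2 ≡ 16^2 = 256 ≡ 256 (mod 709)
2^16 = (2^8)^2 ≡ 256^2 = 65536 ≡ 308 (mod 709)
2^32 = (2^16)^2 ≡ 308^2 = 94864 ≡ 567 (mod 709)
2^46 = 2^32 · 2^8 · 2^4 · 2^2 ≡ 567 · 256 · 16 · 4 ≡ 410 (mod 709).

410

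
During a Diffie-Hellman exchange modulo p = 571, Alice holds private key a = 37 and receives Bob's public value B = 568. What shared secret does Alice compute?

80

Shared key K = 568^37 mod 571.
568^1 ≡ 568 (mod 571)
568^2 = (568^1)^2 ≡ 568^2 = 322624 ≡ 9 (mod 571)
568^4 = (568^2)^2 ≡ 9^2 = 81 ≡ 81 (mod 571)
568^8 = (568^4)^2 ≡ 81^2 = 6561 ≡ 280 (mod 571)
568^16 = (568^8)^2 ≡ 280^2 = 78400 ≡ 173 (mod 571)
568^32 = (568^16)^2 ≡ 173^2 = 29929 ≡ 237 (mod 571)
568^37 = 568^32 · 568^4 · 568^1 ≡ 237 · 81 · 568 ≡ 80 (mod 571).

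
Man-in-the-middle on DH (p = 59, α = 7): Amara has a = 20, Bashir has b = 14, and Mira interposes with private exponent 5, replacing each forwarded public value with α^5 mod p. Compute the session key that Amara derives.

4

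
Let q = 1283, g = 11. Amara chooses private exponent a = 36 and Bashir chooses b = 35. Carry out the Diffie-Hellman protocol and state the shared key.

Amara sends A = g^a mod q = 11^36 mod 1283.
11^1 ≡ 11 (mod 1283)
11^2 = (11^1)^2 ≡ 11^2 = 121 ≡ 121 (mod 1283)
11^4 = (11^2)^2 ≡ 121^2 = 14641 ≡ 528 (mod 1283)
11^8 = (11^4)^2 ≡ 528^2 = 278784 ≡ 373 (mod 1283)
11^16 = (11^8)^2 ≡ 373^2 = 139129 ≡ 565 (mod 1283)
11^32 = (11^16)^2 ≡ 565^2 = 319225 ≡ 1041 (mod 1283)
11^36 = 11^32 · 11^4 ≡ 1041 · 528 ≡ 524 (mod 1283).
So A = 524. Bashir then computes K = A^b mod q = 524^35 mod 1283.
524^1 ≡ 524 (mod 1283)
524^2 = (524^1)^2 ≡ 524^2 = 274576 ≡ 14 (mod 1283)
524^4 = (524^2)^2 ≡ 14^2 = 196 ≡ 196 (mod 1283)
524^8 = (524^4)^2 ≡ 196^2 = 38416 ≡ 1209 (mod 1283)
524^16 = (524^8)^2 ≡ 1209^2 = 1461681 ≡ 344 (mod 1283)
524^32 = (524^16)^2 ≡ 344^2 = 118336 ≡ 300 (mod 1283)
524^35 = 524^32 · 524^2 · 524^1 ≡ 300 · 14 · 524 ≡ 455 (mod 1283).

455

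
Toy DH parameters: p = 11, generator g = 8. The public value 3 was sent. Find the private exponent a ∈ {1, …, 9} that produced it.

Try successive powers of 8 modulo 11:
8^1 ≡ 8
8^2 ≡ 9
8^3 ≡ 6
8^4 ≡ 4
8^5 ≡ 10
8^6 ≡ 3
Found: a = 6.

6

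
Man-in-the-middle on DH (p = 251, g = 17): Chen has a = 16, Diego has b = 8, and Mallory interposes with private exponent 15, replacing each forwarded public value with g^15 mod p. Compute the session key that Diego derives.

5

Diego receives Mallory's public value M = 17^15 mod 251 instead of the honest one.
17^1 ≡ 17 (mod 251)
17^2 = (17^1)^2 ≡ 17^2 = 289 ≡ 38 (mod 251)
17^4 = (17^2)^2 ≡ 38^2 = 1444 ≡ 189 (mod 251)
17^8 = (17^4)^2 ≡ 189^2 = 35721 ≡ 79 (mod 251)
17^15 = 17^8 · 17^4 · 17^2 · 17^1 ≡ 79 · 189 · 38 · 17 ≡ 249 (mod 251).
So M = 249. Diego computes K = M^8 mod 251.
249^1 ≡ 249 (mod 251)
249^2 = (249^1)^2 ≡ 249^2 = 62001 ≡ 4 (mod 251)
249^4 = (249^2)^2 ≡ 4^2 = 16 ≡ 16 (mod 251)
249^8 = (249^4)^2 ≡ 16^2 = 256 ≡ 5 (mod 251)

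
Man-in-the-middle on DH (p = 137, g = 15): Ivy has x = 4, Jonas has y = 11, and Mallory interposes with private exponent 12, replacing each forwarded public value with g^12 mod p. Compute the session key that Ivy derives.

Ivy receives Mallory's public value M = 15^12 mod 137 instead of the honest one.
15^1 ≡ 15 (mod 137)
15^2 = (15^1)^2 ≡ 15^2 = 225 ≡ 88 (mod 137)
15^4 = (15^2)^2 ≡ 88^2 = 7744 ≡ 72 (mod 137)
15^8 = (15^4)^2 ≡ 72^2 = 5184 ≡ 115 (mod 137)
15^12 = 15^8 · 15^4 ≡ 115 · 72 ≡ 60 (mod 137).
So M = 60. Ivy computes K = M^4 mod 137.
60^1 ≡ 60 (mod 137)
60^2 = (60^1)^2 ≡ 60^2 = 3600 ≡ 38 (mod 137)
60^4 = (60^2)^2 ≡ 38^2 = 1444 ≡ 74 (mod 137)

74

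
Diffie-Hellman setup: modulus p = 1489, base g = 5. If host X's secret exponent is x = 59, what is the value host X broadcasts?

556

Public value = 5^59 (mod 1489).
5^1 ≡ 5 (mod 1489)
5^2 = (5^1)^2 ≡ 5^2 = 25 ≡ 25 (mod 1489)
5^4 = (5^2)^2 ≡ 25^2 = 625 ≡ 625 (mod 1489)
5^8 = (5^4)^2 ≡ 625^2 = 390625 ≡ 507 (mod 1489)
5^16 = (5^8)^2 ≡ 507^2 = 257049 ≡ 941 (mod 1489)
5^32 = (5^16)^2 ≡ 941^2 = 885481 ≡ 1015 (mod 1489)
5^59 = 5^32 · 5^16 · 5^8 · 5^2 · 5^1 ≡ 1015 · 941 · 507 · 25 · 5 ≡ 556 (mod 1489).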